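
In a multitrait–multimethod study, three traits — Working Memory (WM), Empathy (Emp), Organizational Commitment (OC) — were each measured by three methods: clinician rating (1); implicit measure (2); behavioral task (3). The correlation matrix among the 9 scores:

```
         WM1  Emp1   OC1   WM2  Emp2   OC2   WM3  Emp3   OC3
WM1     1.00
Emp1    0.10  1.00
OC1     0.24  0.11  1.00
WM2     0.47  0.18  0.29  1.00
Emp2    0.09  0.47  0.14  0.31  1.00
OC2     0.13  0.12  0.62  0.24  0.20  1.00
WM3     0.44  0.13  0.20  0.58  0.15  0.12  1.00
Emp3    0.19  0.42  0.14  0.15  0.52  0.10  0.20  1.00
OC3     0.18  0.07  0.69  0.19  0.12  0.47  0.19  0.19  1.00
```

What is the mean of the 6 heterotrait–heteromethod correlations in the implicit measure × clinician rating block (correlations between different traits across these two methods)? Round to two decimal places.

HTHM values (method 2 × method 1): 0.18, 0.29, 0.09, 0.14, 0.13, 0.12; mean = 0.95/6 = 0.16.

0.16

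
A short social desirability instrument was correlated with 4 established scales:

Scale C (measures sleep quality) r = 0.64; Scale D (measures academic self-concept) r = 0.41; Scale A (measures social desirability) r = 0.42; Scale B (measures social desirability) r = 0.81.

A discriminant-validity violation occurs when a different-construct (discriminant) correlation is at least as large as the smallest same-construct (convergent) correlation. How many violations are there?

1

Convergent (same construct = social desirability): Scale A, Scale B.
Smallest convergent = 0.42. Discriminant values: 0.64, 0.41; count ≥ 0.42 → 1.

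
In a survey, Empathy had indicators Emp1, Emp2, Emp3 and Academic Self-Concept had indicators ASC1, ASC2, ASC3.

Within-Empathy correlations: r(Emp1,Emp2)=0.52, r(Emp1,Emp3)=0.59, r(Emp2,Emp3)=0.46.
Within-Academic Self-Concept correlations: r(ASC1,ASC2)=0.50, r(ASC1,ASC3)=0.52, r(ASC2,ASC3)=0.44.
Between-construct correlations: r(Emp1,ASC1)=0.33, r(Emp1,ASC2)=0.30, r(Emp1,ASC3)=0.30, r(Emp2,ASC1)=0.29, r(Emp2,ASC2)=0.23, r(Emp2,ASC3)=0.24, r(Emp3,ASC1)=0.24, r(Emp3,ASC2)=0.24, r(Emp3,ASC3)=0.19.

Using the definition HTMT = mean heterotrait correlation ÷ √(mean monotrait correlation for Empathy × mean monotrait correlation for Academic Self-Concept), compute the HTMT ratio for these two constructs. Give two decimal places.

Mean heterotrait r = 2.36/9 = 0.2622.
Mean within-Emp = 1.57/3 = 0.5233; mean within-ASC = 1.46/3 = 0.4867.
Geometric mean = √(0.5233 × 0.4867) = 0.5047.
HTMT = 0.2622 / 0.5047 = 0.52.

0.52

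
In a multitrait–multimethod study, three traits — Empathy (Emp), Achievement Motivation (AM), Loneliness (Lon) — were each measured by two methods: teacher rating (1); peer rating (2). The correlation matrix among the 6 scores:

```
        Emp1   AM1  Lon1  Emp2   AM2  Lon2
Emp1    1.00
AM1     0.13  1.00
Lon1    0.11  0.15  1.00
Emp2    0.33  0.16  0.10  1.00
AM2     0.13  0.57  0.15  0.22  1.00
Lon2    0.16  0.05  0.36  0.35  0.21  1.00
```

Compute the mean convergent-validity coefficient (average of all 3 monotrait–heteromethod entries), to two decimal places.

Convergent values: 0.33, 0.57, 0.36; mean = 1.26/3 = 0.42.

0.42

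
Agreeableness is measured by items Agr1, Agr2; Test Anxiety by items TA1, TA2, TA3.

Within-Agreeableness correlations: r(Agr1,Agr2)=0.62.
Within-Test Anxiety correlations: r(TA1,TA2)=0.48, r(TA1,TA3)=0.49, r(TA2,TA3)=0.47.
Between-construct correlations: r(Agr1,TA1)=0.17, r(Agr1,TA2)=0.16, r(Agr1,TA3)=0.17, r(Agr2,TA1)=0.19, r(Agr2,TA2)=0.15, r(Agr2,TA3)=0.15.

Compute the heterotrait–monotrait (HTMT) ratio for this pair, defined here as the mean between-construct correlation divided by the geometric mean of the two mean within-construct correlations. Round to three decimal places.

0.302

Mean between = 0.99/6 = 0.1650.
Mean within-Agr = 0.62/1 = 0.6200; mean within-TA = 1.44/3 = 0.4800.
Geometric mean = √(0.6200 × 0.4800) = 0.5455.
HTMT = 0.1650 / 0.5455 = 0.302.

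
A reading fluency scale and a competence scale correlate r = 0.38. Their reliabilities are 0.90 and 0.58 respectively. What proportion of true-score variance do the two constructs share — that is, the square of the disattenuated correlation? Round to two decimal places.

0.28

Disattenuated r = 0.38 / √(0.90 × 0.58) = 0.38 / 0.7225 = 0.5260.
Shared true-score variance = 0.5260² = 0.2767 ≈ 0.28.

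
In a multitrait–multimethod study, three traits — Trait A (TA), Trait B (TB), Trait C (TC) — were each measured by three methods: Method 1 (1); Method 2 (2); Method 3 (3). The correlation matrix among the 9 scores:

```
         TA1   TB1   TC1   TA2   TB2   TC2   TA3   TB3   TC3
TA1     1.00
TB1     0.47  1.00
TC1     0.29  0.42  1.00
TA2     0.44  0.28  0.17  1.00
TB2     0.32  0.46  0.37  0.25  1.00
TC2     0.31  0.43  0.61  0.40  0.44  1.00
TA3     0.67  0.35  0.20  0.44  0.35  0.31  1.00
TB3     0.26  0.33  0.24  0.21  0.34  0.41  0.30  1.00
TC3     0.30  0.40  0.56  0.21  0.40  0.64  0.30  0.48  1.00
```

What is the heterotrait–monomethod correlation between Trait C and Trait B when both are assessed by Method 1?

0.42

Different traits, same method: r(TC1, TB1) = 0.42.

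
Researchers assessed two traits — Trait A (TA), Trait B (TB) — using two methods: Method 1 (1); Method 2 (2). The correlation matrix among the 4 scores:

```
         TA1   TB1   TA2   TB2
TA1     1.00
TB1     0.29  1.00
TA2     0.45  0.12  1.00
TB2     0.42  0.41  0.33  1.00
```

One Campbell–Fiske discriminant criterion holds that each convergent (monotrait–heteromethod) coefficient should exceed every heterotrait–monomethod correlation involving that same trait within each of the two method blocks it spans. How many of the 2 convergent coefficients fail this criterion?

0

Convergent coefficients and their comparison sets:
TA (methods 1·2): 0.45 vs {0.29, 0.33} → pass.
TB (methods 1·2): 0.41 vs {0.29, 0.33} → pass.
0 of 2 fail.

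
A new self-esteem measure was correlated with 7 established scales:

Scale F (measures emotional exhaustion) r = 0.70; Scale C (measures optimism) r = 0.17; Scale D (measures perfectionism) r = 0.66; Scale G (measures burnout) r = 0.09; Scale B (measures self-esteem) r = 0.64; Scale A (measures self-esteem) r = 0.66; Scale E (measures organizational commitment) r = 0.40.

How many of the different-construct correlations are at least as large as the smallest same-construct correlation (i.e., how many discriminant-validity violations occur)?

Convergent (same construct = self-esteem): Scale B, Scale A.
Smallest convergent = 0.64. Discriminant values: 0.70, 0.17, 0.66, 0.09, 0.40; count ≥ 0.64 → 2.

2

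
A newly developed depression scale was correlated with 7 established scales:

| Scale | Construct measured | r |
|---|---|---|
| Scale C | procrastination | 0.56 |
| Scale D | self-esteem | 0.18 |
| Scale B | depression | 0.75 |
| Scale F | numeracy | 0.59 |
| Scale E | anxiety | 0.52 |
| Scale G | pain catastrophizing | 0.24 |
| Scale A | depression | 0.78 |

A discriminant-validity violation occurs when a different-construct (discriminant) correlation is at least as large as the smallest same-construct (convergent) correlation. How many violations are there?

0

Convergent (same construct = depression): Scale B, Scale A.
Smallest convergent = 0.75. Discriminant values: 0.56, 0.18, 0.59, 0.52, 0.24; count ≥ 0.75 → 0.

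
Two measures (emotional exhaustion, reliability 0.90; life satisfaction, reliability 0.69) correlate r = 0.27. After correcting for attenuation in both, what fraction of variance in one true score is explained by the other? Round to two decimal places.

Disattenuated r = 0.27 / √(0.90 × 0.69) = 0.27 / 0.7880 = 0.3426.
Shared true-score variance = 0.3426² = 0.1174 ≈ 0.12.

0.12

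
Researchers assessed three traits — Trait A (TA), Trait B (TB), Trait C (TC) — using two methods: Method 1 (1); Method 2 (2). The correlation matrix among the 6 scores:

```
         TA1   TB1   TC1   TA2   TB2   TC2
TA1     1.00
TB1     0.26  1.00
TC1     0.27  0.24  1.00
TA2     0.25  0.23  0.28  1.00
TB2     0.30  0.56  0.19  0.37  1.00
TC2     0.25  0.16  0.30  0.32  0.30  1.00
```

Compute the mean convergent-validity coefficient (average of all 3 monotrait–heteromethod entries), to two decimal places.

0.37

Convergent values: 0.25, 0.56, 0.30; mean = 1.11/3 = 0.37.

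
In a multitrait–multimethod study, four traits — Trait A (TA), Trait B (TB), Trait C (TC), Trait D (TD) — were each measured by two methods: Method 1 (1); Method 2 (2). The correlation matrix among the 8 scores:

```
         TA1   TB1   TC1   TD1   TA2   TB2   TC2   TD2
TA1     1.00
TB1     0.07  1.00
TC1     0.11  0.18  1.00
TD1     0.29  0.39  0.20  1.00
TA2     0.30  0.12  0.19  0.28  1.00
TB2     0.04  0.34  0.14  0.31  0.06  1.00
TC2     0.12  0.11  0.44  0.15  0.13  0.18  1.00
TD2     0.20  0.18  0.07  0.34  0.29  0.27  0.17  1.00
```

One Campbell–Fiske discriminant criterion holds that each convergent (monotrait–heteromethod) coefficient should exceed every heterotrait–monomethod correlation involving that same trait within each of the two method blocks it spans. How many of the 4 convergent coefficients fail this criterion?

Checking each validity diagonal entry against its comparison values:
TA (methods 1·2): 0.30 vs {0.07, 0.06, 0.11, 0.13, 0.29, 0.29} → pass.
TB (methods 1·2): 0.34 vs {0.07, 0.06, 0.18, 0.18, 0.39, 0.27} → fail.
TC (methods 1·2): 0.44 vs {0.11, 0.13, 0.18, 0.18, 0.20, 0.17} → pass.
TD (methods 1·2): 0.34 vs {0.29, 0.29, 0.39, 0.27, 0.20, 0.17} → fail.
2 of 4 fail.

2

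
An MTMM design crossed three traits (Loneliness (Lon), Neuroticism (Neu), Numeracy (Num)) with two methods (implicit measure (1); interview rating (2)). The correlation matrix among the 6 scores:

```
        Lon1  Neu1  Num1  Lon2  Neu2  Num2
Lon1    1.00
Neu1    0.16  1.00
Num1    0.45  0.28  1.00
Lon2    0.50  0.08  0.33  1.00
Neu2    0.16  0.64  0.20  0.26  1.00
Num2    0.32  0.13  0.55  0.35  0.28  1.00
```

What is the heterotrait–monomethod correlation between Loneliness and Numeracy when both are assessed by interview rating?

Different traits, same method: r(Lon2, Num2) = 0.35.

0.35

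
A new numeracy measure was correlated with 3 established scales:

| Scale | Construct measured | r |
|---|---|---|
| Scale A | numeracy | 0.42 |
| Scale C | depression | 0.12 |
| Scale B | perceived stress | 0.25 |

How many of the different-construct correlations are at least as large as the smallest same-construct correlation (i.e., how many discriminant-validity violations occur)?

Convergent (same construct = numeracy): Scale A.
Smallest convergent = 0.42. Discriminant values: 0.12, 0.25; count ≥ 0.42 → 0.

0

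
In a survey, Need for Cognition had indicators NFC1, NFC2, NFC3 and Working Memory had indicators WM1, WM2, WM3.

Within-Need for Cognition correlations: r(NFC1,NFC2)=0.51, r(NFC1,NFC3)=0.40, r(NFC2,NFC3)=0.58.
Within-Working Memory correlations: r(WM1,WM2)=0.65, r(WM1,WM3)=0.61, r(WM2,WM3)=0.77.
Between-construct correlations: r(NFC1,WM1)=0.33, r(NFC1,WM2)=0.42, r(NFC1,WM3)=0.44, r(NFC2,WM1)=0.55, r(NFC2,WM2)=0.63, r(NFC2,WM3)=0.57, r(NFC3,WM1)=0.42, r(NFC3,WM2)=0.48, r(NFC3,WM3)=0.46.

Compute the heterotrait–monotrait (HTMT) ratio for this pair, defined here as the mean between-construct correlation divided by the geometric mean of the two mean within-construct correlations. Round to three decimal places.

0.824

Mean heterotrait r = 4.30/9 = 0.4778.
Mean within-NFC = 1.49/3 = 0.4967; mean within-WM = 2.03/3 = 0.6767.
Geometric mean = √(0.4967 × 0.6767) = 0.5798.
HTMT = 0.4778 / 0.5798 = 0.824.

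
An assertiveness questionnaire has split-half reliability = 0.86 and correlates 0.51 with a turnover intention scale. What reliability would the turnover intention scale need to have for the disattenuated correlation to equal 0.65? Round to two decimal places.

0.72

r_true = r_obs / √(r_xx · r_yy) ⇒ 0.65 = 0.51 / √(0.86 · r_yy).
√(0.86 · r_yy) = 0.51 / 0.65 = 0.7846; 0.86 · r_yy = 0.6156; r_yy = 0.6156 / 0.86 ≈ 0.72.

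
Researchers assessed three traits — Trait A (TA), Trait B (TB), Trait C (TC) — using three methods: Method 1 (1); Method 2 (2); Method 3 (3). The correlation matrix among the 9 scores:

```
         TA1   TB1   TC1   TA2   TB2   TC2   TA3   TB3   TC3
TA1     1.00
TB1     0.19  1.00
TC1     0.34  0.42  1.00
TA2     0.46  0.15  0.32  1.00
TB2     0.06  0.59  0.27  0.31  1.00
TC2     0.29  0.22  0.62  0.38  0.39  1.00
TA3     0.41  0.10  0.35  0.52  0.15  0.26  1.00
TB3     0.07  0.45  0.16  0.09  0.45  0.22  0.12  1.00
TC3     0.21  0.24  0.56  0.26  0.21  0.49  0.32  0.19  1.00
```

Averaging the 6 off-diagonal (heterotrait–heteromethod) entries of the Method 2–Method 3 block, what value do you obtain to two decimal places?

0.20

HTHM values (method 2 × method 3): 0.09, 0.26, 0.15, 0.21, 0.26, 0.22; mean = 1.19/6 = 0.20.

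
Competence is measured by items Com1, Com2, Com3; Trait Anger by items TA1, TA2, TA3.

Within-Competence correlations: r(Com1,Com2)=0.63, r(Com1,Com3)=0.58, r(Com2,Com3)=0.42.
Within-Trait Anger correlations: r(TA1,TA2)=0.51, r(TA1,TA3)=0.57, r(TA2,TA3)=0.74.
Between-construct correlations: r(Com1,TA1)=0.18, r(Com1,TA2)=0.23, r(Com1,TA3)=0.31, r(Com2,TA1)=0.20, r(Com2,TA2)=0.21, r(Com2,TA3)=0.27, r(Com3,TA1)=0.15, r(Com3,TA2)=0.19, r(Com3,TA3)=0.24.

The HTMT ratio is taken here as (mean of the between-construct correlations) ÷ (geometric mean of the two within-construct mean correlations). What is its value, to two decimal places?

0.38

Mean heterotrait r = 1.98/9 = 0.2200.
Mean within-Com = 1.63/3 = 0.5433; mean within-TA = 1.82/3 = 0.6067.
Geometric mean = √(0.5433 × 0.6067) = 0.5741.
HTMT = 0.2200 / 0.5741 = 0.38.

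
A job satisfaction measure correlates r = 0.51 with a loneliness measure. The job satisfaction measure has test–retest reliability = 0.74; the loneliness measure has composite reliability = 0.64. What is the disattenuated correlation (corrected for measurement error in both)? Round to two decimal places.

r_true = r_obs / √(r_xx · r_yy) = 0.51 / √(0.74 × 0.64) = 0.51 / √0.4736 = 0.51 / 0.6882 ≈ 0.74.

0.74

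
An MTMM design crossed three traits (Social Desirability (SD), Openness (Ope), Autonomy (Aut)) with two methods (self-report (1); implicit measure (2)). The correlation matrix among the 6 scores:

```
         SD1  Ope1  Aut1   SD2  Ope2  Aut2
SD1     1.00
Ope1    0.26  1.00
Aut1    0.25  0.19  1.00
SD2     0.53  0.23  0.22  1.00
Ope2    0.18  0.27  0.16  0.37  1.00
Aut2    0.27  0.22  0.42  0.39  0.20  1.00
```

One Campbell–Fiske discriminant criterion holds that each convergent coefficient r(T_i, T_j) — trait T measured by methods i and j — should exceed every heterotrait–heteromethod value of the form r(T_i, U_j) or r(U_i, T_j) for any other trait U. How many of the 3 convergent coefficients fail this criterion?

0

Convergent coefficients and their comparison sets:
SD (methods 1·2): 0.53 vs {0.18, 0.23, 0.27, 0.22} → pass.
Ope (methods 1·2): 0.27 vs {0.23, 0.18, 0.22, 0.16} → pass.
Aut (methods 1·2): 0.42 vs {0.22, 0.27, 0.16, 0.22} → pass.
0 of 3 fail.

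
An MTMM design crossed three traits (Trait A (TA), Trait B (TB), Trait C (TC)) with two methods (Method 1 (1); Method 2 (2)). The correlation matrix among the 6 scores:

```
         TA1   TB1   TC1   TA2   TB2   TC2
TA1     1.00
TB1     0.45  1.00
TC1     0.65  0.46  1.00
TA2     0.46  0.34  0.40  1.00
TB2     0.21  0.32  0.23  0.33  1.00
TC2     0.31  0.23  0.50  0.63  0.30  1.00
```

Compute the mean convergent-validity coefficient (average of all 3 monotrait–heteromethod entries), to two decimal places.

0.43

Convergent values: 0.46, 0.32, 0.50; mean = 1.28/3 = 0.43.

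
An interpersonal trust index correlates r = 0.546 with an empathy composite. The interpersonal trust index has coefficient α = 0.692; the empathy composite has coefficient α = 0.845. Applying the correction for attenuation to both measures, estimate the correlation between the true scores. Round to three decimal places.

r_true = r_obs / √(r_xx · r_yy) = 0.546 / √(0.692 × 0.845) = 0.546 / √0.584740 = 0.546 / 0.7647 ≈ 0.714.

0.714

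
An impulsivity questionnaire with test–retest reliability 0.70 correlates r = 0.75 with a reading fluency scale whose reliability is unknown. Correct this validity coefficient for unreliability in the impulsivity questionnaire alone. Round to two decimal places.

0.90

Single correction: r_c = r_obs / √r_xx = 0.75 / √0.70 = 0.75 / 0.8367 ≈ 0.90.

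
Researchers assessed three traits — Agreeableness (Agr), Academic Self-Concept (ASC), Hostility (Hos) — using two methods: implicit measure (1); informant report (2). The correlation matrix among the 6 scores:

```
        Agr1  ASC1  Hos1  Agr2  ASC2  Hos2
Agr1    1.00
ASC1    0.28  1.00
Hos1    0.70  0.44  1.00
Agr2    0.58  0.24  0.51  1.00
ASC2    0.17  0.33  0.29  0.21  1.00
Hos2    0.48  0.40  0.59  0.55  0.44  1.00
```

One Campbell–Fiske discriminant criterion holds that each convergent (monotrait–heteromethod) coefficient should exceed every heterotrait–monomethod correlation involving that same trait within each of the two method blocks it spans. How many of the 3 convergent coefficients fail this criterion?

Each convergent coefficient versus the relevant comparison correlations:
Agr (methods 1·2): 0.58 vs {0.28, 0.21, 0.70, 0.55} → fail.
ASC (methods 1·2): 0.33 vs {0.28, 0.21, 0.44, 0.44} → fail.
Hos (methods 1·2): 0.59 vs {0.70, 0.55, 0.44, 0.44} → fail.
3 of 3 fail.

3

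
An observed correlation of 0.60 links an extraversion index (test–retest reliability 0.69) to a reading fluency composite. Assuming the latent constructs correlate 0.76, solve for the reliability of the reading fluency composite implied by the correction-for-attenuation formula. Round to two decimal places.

0.90

r_true = r_obs / √(r_xx · r_yy) ⇒ 0.76 = 0.60 / √(0.69 · r_yy).
√(0.69 · r_yy) = 0.60 / 0.76 = 0.7895; 0.69 · r_yy = 0.6233; r_yy = 0.6233 / 0.69 ≈ 0.90.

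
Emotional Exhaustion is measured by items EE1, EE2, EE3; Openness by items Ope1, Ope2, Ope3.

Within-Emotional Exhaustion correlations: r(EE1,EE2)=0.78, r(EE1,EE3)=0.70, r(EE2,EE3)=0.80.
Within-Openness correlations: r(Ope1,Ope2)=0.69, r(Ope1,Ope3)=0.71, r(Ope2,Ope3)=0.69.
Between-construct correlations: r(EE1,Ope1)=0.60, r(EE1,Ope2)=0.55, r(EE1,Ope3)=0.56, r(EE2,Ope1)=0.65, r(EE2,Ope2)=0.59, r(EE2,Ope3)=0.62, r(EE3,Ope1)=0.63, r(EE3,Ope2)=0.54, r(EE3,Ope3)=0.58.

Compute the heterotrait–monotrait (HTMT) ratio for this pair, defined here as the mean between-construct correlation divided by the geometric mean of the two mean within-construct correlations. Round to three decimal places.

0.812

Mean heterotrait r = 5.32/9 = 0.5911.
Mean within-EE = 2.28/3 = 0.7600; mean within-Ope = 2.09/3 = 0.6967.
Geometric mean = √(0.7600 × 0.6967) = 0.7277.
HTMT = 0.5911 / 0.7277 = 0.812.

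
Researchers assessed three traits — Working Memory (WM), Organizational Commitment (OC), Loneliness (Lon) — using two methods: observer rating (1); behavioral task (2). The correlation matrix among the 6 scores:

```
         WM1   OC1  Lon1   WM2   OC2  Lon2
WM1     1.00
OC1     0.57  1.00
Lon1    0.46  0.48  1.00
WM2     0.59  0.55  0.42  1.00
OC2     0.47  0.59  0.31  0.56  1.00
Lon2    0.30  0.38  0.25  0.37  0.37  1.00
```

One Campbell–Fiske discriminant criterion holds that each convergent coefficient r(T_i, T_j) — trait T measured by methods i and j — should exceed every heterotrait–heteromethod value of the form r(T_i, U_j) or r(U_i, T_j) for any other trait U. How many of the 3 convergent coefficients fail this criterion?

1

Convergent coefficients and their comparison sets:
WM (methods 1·2): 0.59 vs {0.47, 0.55, 0.30, 0.42} → pass.
OC (methods 1·2): 0.59 vs {0.55, 0.47, 0.38, 0.31} → pass.
Lon (methods 1·2): 0.25 vs {0.42, 0.30, 0.31, 0.38} → fail.
1 of 3 fail.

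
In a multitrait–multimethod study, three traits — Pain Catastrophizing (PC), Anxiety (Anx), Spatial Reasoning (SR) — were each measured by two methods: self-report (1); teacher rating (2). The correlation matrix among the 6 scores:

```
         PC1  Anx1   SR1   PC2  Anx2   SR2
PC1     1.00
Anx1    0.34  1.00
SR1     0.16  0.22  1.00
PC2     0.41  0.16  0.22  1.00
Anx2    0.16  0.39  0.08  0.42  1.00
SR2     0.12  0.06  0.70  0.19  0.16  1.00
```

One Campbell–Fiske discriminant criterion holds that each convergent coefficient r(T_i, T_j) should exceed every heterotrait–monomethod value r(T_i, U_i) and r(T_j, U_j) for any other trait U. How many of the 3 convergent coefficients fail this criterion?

Checking each validity diagonal entry against its comparison values:
PC (methods 1·2): 0.41 vs {0.34, 0.42, 0.16, 0.19} → fail.
Anx (methods 1·2): 0.39 vs {0.34, 0.42, 0.22, 0.16} → fail.
SR (methods 1·2): 0.70 vs {0.16, 0.19, 0.22, 0.16} → pass.
2 of 3 fail.

2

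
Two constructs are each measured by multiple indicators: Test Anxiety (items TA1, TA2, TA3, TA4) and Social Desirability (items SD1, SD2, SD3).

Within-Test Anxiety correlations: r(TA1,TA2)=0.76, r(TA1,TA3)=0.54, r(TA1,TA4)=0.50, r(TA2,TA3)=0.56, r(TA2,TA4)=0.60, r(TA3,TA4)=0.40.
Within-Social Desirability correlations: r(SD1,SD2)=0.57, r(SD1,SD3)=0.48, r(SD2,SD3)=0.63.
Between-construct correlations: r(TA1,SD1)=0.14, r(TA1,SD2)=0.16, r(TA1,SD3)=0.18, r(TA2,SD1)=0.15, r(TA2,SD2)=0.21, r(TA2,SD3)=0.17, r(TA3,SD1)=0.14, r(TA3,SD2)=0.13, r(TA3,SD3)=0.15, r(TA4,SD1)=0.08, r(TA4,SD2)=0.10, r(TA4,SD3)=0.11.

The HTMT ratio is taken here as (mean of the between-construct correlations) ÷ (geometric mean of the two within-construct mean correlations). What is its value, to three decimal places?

0.256

Mean between = 1.72/12 = 0.1433.
Mean within-TA = 3.36/6 = 0.5600; mean within-SD = 1.68/3 = 0.5600.
Geometric mean = √(0.5600 × 0.5600) = 0.5600.
HTMT = 0.1433 / 0.5600 = 0.256.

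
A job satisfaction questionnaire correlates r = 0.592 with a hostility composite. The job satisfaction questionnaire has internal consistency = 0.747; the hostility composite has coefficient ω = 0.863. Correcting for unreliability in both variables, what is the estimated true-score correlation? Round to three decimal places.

r_true = r_obs / √(r_xx · r_yy) = 0.592 / √(0.747 × 0.863) = 0.592 / √0.644661 = 0.592 / 0.8029 ≈ 0.737.

0.737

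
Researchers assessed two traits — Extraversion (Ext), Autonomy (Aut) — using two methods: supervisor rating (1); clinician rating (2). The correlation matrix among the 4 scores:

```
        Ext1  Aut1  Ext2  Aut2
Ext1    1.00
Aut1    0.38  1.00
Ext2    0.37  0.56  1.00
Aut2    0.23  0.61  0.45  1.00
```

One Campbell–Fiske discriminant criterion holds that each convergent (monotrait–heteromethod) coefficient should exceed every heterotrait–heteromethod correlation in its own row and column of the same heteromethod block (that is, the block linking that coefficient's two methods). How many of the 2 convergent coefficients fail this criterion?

Convergent coefficients and their comparison sets:
Ext (methods 1·2): 0.37 vs {0.23, 0.56} → fail.
Aut (methods 1·2): 0.61 vs {0.56, 0.23} → pass.
1 of 2 fail.

1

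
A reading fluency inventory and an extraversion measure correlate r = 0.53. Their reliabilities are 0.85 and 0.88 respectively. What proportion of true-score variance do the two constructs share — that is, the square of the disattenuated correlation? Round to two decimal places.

Disattenuated r = 0.53 / √(0.85 × 0.88) = 0.53 / 0.8649 = 0.6128.
Shared true-score variance = 0.6128² = 0.3755 ≈ 0.38.

0.38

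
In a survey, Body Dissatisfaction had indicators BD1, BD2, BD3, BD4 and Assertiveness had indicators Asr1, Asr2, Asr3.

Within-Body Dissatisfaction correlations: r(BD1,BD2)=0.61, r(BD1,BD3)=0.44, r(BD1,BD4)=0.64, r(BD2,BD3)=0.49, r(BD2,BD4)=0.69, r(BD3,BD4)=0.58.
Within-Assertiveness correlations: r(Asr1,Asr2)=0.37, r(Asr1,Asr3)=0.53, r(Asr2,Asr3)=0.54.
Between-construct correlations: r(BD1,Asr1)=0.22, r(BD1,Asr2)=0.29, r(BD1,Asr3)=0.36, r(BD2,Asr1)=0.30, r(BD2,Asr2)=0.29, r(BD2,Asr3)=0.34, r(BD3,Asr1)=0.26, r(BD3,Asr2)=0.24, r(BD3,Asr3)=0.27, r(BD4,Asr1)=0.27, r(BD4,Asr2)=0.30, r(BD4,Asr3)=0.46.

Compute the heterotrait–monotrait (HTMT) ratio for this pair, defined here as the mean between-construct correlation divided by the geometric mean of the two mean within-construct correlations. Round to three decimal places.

0.571

Mean between = 3.60/12 = 0.3000.
Mean within-BD = 3.45/6 = 0.5750; mean within-Asr = 1.44/3 = 0.4800.
Geometric mean = √(0.5750 × 0.4800) = 0.5254.
HTMT = 0.3000 / 0.5254 = 0.571.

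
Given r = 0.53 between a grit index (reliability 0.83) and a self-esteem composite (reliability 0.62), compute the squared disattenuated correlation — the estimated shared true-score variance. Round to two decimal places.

Disattenuated r = 0.53 / √(0.83 × 0.62) = 0.53 / 0.7174 = 0.7388.
Shared true-score variance = 0.7388² = 0.5458 ≈ 0.55.

0.55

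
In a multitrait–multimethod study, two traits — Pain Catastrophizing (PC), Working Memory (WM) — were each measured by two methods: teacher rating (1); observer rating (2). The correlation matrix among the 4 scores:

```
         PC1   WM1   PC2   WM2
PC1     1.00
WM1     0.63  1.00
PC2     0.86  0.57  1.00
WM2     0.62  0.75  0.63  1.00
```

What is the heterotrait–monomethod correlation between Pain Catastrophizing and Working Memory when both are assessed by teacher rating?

0.63

Different traits, same method: r(PC1, WM1) = 0.63.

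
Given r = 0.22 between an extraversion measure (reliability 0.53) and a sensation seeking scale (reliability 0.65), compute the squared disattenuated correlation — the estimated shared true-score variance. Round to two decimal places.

0.14

Disattenuated r = 0.22 / √(0.53 × 0.65) = 0.22 / 0.5869 = 0.3749.
Shared true-score variance = 0.3749² = 0.1406 ≈ 0.14.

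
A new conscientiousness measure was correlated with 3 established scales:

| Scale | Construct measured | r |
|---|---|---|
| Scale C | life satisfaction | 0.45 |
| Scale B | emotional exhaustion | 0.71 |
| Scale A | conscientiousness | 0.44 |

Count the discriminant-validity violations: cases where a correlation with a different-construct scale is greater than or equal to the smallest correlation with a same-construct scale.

Convergent (same construct = conscientiousness): Scale A.
Smallest convergent = 0.44. Discriminant values: 0.45, 0.71; count ≥ 0.44 → 2.

2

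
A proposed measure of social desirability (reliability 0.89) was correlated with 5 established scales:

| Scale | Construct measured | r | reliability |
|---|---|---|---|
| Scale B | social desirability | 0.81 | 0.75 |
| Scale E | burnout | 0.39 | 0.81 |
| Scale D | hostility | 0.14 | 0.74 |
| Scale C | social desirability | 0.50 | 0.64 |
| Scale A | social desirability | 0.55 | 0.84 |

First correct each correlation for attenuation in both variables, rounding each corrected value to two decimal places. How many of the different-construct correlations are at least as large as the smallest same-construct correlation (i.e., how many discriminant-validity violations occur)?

0

Disattenuated r (r / √(r_scale · r_new)):
  Scale B (conv): 0.81 / √(0.75·0.89) = 0.99
  Scale E (disc): 0.39 / √(0.81·0.89) = 0.46
  Scale D (disc): 0.14 / √(0.74·0.89) = 0.17
  Scale C (conv): 0.50 / √(0.64·0.89) = 0.66
  Scale A (conv): 0.55 / √(0.84·0.89) = 0.64
Smallest convergent = 0.64. Discriminant values: 0.46, 0.17; count ≥ 0.64 → 0.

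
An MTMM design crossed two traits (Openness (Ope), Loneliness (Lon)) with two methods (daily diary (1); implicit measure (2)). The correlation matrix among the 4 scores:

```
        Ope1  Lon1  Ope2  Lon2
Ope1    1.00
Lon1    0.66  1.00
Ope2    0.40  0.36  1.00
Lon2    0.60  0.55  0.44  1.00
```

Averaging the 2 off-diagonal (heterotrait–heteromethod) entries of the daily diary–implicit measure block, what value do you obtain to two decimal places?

0.48

HTHM values (method 1 × method 2): 0.60, 0.36; mean = 0.96/2 = 0.48.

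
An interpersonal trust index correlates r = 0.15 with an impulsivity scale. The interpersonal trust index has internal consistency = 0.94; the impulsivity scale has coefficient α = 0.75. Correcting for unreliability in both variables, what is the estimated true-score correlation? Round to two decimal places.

r_true = r_obs / √(r_xx · r_yy) = 0.15 / √(0.94 × 0.75) = 0.15 / √0.7050 = 0.15 / 0.8396 ≈ 0.18.

0.18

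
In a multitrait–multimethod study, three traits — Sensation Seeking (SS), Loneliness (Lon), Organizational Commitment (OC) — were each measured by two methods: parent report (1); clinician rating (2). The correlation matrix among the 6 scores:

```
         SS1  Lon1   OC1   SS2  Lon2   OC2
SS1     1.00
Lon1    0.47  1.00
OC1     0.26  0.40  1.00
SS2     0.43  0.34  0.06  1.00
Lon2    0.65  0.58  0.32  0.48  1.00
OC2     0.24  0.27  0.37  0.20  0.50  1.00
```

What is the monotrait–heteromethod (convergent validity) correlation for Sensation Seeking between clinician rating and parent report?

Same trait (SS), different methods: r(SS2, SS1) = 0.43.

0.43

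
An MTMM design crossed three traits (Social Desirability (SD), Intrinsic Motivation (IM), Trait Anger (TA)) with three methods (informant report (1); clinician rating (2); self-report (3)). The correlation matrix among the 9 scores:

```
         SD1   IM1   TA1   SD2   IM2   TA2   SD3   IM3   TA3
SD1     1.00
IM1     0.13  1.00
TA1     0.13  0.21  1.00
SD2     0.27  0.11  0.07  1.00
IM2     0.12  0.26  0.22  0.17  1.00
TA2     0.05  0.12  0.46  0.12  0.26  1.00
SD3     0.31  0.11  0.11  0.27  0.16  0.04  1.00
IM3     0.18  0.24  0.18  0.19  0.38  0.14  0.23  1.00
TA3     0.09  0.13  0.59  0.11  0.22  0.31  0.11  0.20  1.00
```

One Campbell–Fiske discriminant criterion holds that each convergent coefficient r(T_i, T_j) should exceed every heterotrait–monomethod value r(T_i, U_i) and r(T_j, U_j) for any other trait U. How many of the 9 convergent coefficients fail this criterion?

Convergent coefficients and their comparison sets:
SD (methods 1·2): 0.27 vs {0.13, 0.17, 0.13, 0.12} → pass.
SD (methods 1·3): 0.31 vs {0.13, 0.23, 0.13, 0.11} → pass.
SD (methods 2·3): 0.27 vs {0.17, 0.23, 0.12, 0.11} → pass.
IM (methods 1·2): 0.26 vs {0.13, 0.17, 0.21, 0.26} → fail.
IM (methods 1·3): 0.24 vs {0.13, 0.23, 0.21, 0.20} → pass.
IM (methods 2·3): 0.38 vs {0.17, 0.23, 0.26, 0.20} → pass.
TA (methods 1·2): 0.46 vs {0.13, 0.12, 0.21, 0.26} → pass.
TA (methods 1·3): 0.59 vs {0.13, 0.11, 0.21, 0.20} → pass.
TA (methods 2·3): 0.31 vs {0.12, 0.11, 0.26, 0.20} → pass.
1 of 9 fail.

1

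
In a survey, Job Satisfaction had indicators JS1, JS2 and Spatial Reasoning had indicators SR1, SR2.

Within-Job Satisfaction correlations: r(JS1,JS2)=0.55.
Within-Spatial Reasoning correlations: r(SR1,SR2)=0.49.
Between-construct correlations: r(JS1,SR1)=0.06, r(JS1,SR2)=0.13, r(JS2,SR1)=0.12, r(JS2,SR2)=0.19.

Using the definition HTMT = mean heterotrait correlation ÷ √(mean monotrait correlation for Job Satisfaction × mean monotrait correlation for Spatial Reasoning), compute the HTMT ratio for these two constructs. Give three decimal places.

Mean between = 0.50/4 = 0.1250.
Mean within-JS = 0.55/1 = 0.5500; mean within-SR = 0.49/1 = 0.4900.
Geometric mean = √(0.5500 × 0.4900) = 0.5191.
HTMT = 0.1250 / 0.5191 = 0.241.

0.241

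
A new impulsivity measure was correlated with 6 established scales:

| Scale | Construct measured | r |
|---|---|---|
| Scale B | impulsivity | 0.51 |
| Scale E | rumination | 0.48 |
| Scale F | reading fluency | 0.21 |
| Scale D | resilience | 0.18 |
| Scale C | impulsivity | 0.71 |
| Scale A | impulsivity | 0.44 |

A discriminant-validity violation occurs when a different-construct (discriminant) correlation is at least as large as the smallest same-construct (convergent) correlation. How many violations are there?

Convergent (same construct = impulsivity): Scale B, Scale C, Scale A.
Smallest convergent = 0.44. Discriminant values: 0.48, 0.21, 0.18; count ≥ 0.44 → 1.

1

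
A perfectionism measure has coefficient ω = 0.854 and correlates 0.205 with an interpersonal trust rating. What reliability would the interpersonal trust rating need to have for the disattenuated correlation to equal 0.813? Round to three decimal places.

r_true = r_obs / √(r_xx · r_yy) ⇒ 0.813 = 0.205 / √(0.854 · r_yy).
√(0.854 · r_yy) = 0.205 / 0.813 = 0.2522; 0.854 · r_yy = 0.0636; r_yy = 0.0636 / 0.854 ≈ 0.074.

0.074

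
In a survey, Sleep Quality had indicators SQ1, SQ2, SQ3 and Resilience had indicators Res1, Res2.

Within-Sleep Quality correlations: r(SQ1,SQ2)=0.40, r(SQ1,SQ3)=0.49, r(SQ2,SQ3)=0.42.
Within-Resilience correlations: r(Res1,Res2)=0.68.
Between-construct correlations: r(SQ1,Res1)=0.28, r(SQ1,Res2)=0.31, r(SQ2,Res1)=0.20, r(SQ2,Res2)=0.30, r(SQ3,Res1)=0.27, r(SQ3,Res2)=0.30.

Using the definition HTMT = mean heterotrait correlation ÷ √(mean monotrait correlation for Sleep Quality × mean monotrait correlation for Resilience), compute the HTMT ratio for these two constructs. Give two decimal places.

Mean between = 1.66/6 = 0.2767.
Mean within-SQ = 1.31/3 = 0.4367; mean within-Res = 0.68/1 = 0.6800.
Geometric mean = √(0.4367 × 0.6800) = 0.5449.
HTMT = 0.2767 / 0.5449 = 0.51.

0.51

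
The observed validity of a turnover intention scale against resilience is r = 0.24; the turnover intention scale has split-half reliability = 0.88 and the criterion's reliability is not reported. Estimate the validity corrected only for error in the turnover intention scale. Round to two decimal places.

Single correction: r_c = r_obs / √r_xx = 0.24 / √0.88 = 0.24 / 0.9381 ≈ 0.26.

0.26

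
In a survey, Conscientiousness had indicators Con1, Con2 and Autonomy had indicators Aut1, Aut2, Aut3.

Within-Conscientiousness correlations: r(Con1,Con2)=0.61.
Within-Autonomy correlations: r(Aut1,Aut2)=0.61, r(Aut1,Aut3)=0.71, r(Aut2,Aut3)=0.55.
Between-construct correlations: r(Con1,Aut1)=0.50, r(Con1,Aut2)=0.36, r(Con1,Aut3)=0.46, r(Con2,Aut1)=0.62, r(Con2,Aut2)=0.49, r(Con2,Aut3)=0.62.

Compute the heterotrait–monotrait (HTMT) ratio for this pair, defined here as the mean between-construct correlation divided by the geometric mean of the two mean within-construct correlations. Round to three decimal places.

0.824

Between-construct mean = 3.05/6 = 0.5083.
Mean within-Con = 0.61/1 = 0.6100; mean within-Aut = 1.87/3 = 0.6233.
Geometric mean = √(0.6100 × 0.6233) = 0.6166.
HTMT = 0.5083 / 0.6166 = 0.824.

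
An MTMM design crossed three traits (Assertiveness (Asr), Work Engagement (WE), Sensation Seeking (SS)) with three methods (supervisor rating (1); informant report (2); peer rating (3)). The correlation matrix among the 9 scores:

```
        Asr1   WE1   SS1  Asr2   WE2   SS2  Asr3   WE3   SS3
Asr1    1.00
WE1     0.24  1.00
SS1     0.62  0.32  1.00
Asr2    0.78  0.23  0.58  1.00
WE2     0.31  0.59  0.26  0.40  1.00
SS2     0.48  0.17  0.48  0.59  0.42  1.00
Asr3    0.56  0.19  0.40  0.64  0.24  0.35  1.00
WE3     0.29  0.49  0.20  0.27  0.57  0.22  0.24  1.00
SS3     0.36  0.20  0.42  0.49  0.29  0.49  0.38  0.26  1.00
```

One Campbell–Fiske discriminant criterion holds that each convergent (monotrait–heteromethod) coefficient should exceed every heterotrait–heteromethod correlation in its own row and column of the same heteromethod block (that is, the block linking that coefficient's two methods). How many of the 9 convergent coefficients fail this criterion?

2

Each convergent coefficient versus the relevant comparison correlations:
Asr (methods 1·2): 0.78 vs {0.31, 0.23, 0.48, 0.58} → pass.
Asr (methods 1·3): 0.56 vs {0.29, 0.19, 0.36, 0.40} → pass.
Asr (methods 2·3): 0.64 vs {0.27, 0.24, 0.49, 0.35} → pass.
WE (methods 1·2): 0.59 vs {0.23, 0.31, 0.17, 0.26} → pass.
WE (methods 1·3): 0.49 vs {0.19, 0.29, 0.20, 0.20} → pass.
WE (methods 2·3): 0.57 vs {0.24, 0.27, 0.29, 0.22} → pass.
SS (methods 1·2): 0.48 vs {0.58, 0.48, 0.26, 0.17} → fail.
SS (methods 1·3): 0.42 vs {0.40, 0.36, 0.20, 0.20} → pass.
SS (methods 2·3): 0.49 vs {0.35, 0.49, 0.22, 0.29} → fail.
2 of 9 fail.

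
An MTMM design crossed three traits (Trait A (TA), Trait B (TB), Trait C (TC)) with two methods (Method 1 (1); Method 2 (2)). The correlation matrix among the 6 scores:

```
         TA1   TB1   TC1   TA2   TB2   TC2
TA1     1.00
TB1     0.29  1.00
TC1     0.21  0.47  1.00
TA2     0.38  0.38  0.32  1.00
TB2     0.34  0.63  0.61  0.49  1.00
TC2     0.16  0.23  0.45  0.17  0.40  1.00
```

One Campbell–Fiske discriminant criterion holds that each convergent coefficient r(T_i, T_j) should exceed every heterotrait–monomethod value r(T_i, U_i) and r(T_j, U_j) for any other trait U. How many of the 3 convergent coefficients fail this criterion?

Convergent coefficients and their comparison sets:
TA (methods 1·2): 0.38 vs {0.29, 0.49, 0.21, 0.17} → fail.
TB (methods 1·2): 0.63 vs {0.29, 0.49, 0.47, 0.40} → pass.
TC (methods 1·2): 0.45 vs {0.21, 0.17, 0.47, 0.40} → fail.
2 of 3 fail.

2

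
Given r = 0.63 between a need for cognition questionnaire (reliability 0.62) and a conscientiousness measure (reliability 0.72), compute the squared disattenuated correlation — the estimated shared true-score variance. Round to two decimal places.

0.89

Disattenuated r = 0.63 / √(0.62 × 0.72) = 0.63 / 0.6681 = 0.9430.
Shared true-score variance = 0.9430² = 0.8892 ≈ 0.89.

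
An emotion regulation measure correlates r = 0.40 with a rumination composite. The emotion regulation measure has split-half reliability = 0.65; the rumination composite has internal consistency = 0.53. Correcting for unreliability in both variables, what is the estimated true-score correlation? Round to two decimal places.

0.68

r_true = r_obs / √(r_xx · r_yy) = 0.40 / √(0.65 × 0.53) = 0.40 / √0.3445 = 0.40 / 0.5869 ≈ 0.68.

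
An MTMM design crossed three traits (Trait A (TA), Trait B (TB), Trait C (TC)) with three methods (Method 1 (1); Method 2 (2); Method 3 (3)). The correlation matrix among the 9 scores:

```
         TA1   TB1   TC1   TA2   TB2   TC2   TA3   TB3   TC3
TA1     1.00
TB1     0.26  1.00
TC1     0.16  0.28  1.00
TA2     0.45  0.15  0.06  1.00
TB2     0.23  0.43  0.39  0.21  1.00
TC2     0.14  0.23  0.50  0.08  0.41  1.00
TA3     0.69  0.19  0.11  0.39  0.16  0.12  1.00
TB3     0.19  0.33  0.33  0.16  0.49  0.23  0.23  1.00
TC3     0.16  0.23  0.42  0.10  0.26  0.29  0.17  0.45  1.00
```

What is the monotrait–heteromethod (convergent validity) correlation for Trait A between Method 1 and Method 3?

Same trait (TA), different methods: r(TA1, TA3) = 0.69.

0.69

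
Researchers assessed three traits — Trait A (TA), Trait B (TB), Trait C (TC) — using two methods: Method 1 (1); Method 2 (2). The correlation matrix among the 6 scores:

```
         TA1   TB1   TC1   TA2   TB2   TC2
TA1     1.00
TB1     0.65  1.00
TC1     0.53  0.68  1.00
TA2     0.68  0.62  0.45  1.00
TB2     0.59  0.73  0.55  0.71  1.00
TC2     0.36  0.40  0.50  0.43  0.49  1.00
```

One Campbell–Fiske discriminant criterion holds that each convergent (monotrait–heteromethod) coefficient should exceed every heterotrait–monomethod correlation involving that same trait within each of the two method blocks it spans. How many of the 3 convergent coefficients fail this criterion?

Each convergent coefficient versus the relevant comparison correlations:
TA (methods 1·2): 0.68 vs {0.65, 0.71, 0.53, 0.43} → fail.
TB (methods 1·2): 0.73 vs {0.65, 0.71, 0.68, 0.49} → pass.
TC (methods 1·2): 0.50 vs {0.53, 0.43, 0.68, 0.49} → fail.
2 of 3 fail.

2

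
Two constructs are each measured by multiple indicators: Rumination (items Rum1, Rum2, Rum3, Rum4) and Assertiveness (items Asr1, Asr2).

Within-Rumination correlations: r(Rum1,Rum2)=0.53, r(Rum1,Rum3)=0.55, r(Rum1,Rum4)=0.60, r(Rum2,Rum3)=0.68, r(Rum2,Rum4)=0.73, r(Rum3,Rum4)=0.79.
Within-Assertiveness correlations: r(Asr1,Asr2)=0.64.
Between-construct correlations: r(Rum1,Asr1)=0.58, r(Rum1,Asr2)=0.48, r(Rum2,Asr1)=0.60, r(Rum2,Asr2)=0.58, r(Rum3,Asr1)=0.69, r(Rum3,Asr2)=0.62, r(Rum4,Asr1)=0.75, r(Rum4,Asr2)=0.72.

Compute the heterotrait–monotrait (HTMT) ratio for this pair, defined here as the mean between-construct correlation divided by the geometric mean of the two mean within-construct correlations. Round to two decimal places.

Between-construct mean = 5.02/8 = 0.6275.
Mean within-Rum = 3.88/6 = 0.6467; mean within-Asr = 0.64/1 = 0.6400.
Geometric mean = √(0.6467 × 0.6400) = 0.6433.
HTMT = 0.6275 / 0.6433 = 0.98.

0.98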